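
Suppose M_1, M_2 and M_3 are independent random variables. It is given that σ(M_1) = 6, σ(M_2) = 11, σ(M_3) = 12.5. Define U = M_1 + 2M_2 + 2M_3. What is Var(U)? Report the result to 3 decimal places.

1145.000

Var(M_1) = 36, Var(M_2) = 121, Var(M_3) = 156.25
By independence, Var(U) = (1)²Var(M_1) + (2)²Var(M_2) + (2)²Var(M_3)
= (1)²·36 + (2)²·121 + (2)²·156.25 = 1145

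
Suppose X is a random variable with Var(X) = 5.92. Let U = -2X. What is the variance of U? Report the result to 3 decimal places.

23.680

Var(-2X) = (-2)²·Var(X) = 4·5.92 = 23.68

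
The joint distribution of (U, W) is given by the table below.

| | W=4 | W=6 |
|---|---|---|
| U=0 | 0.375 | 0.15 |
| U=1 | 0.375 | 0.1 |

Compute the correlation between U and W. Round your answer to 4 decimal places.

-0.0867

E[U] = 0.475,  E[W] = 4.5
E[UW] = 2.1
Cov(U,W) = E[UW] − E[U]E[W] = 2.1 − (0.475)(4.5) = -0.0375
V(U) = 0.249375,  V(W) = 0.75
ρ = -0.0375 / √(0.249375·0.75) ≈ -0.0867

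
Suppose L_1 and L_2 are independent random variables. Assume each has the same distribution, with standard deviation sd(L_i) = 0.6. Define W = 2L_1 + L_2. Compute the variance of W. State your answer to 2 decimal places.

1.80

Var(L_i) = (0.6)² = 0.36
By independence, Var(W) = (2)²Var(L_1) + (1)²Var(L_2)
= (2)²·0.36 + (1)²·0.36 = 1.8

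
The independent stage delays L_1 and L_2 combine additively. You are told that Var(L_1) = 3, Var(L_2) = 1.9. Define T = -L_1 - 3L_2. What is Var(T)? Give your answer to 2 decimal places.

20.10

By independence, Var(T) = (-1)²Var(L_1) + (-3)²Var(L_2)
= (-1)²·3 + (-3)²·1.9 = 20.1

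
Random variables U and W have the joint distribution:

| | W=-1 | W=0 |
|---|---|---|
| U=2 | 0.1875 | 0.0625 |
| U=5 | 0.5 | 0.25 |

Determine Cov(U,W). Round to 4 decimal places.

E[U] = 4.25,  E[W] = -0.6875
E[UW] = -2.875
Cov(U,W) = E[UW] − E[U]E[W] = -2.875 − (4.25)(-0.6875) = 0.046875

0.0469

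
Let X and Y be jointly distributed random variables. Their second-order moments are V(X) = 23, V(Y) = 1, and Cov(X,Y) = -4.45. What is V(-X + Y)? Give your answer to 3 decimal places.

32.900

V(-X + Y) = (-1)²·V(X) + (1)²·V(Y) + 2·(-1)·(1)·Cov(X,Y)
= 1·23 + 1·1 + -2·-4.45 = 32.9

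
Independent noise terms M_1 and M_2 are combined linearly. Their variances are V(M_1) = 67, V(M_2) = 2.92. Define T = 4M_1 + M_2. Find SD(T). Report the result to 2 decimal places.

32.79

By independence, V(T) = (4)²V(M_1) + (1)²V(M_2)
= (4)²·67 + (1)²·2.92 = 1074.92
SD(T) = √1074.92 ≈ 32.79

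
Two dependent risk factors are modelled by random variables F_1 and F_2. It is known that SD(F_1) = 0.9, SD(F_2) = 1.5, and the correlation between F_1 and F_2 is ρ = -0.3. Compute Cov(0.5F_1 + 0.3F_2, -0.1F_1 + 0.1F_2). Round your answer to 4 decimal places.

0.0189

var(F_1) = (0.9)² = 0.81;  var(F_2) = (1.5)² = 2.25
Cov(F_1,F_2) = ρ·SD(F_1)·SD(F_2) = -0.3·0.9·1.5 = -0.405
Cov(0.5F_1 + 0.3F_2, -0.1F_1 + 0.1F_2) = (0.5)(-0.1)var(F_1) + (0.3)(0.1)var(F_2) + [(0.5)(0.1) + (0.3)(-0.1)]Cov(F_1,F_2)
= -0.05·0.81 + 0.03·2.25 + 0.02·-0.405 = 0.0189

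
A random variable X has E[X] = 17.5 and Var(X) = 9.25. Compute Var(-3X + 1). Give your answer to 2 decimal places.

Var(-3X + 1) = (-3)²·Var(X) = 9·9.25 = 83.25

83.25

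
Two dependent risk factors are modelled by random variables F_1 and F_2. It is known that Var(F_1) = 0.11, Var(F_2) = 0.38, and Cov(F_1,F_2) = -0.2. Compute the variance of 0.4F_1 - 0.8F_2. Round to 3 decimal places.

0.389

Var(0.4F_1 - 0.8F_2) = (0.4)²·Var(F_1) + (-0.8)²·Var(F_2) + 2·(0.4)·(-0.8)·Cov(F_1,F_2)
= 0.16·0.11 + 0.64·0.38 + -0.64·-0.2 = 0.3888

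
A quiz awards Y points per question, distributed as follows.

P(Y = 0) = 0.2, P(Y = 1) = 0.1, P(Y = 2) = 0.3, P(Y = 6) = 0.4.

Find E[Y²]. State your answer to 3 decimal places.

E[Y²] = (0)²(0.2) + (1)²(0.1) + (2)²(0.3) + (6)²(0.4) = 15.7

15.700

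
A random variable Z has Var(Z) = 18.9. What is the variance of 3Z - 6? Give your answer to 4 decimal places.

170.1000

Var(3Z - 6) = (3)²·Var(Z) = 9·18.9 = 170.1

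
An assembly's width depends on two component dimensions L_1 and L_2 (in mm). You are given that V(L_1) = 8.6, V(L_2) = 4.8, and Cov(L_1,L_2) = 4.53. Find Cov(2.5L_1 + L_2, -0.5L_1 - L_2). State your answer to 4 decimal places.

Cov(2.5L_1 + L_2, -0.5L_1 - L_2) = (2.5)(-0.5)V(L_1) + (1)(-1)V(L_2) + [(2.5)(-1) + (1)(-0.5)]Cov(L_1,L_2)
= -1.25·8.6 + -1·4.8 + -3·4.53 = -29.14

-29.1400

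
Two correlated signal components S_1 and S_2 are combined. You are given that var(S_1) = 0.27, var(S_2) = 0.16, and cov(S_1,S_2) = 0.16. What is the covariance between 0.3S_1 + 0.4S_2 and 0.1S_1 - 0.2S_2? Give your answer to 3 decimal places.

-0.008

cov(0.3S_1 + 0.4S_2, 0.1S_1 - 0.2S_2) = (0.3)(0.1)var(S_1) + (0.4)(-0.2)var(S_2) + [(0.3)(-0.2) + (0.4)(0.1)]cov(S_1,S_2)
= 0.03·0.27 + -0.08·0.16 + -0.02·0.16 = -0.0079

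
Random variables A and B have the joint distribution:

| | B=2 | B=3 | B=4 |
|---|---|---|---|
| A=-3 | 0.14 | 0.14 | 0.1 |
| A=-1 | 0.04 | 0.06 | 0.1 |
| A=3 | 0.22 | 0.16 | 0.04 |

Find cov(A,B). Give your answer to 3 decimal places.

E[A] = -0.08,  E[B] = 2.84
E[AB] = -0.72
cov(A,B) = E[AB] − E[A]E[B] = -0.72 − (-0.08)(2.84) = -0.4928

-0.493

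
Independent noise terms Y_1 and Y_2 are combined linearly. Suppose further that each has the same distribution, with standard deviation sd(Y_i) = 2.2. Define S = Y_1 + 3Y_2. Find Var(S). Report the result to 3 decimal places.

48.400

Var(Y_i) = (2.2)² = 4.84
By independence, Var(S) = (1)²Var(Y_1) + (3)²Var(Y_2)
= (1)²·4.84 + (3)²·4.84 = 48.4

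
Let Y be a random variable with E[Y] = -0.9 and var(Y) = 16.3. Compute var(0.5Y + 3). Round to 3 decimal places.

4.075

var(0.5Y + 3) = (0.5)²·var(Y) = 0.25·16.3 = 4.075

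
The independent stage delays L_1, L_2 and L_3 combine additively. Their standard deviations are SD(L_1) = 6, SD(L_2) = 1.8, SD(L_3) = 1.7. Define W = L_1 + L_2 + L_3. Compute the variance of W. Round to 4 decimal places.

42.1300

V(L_1) = 36, V(L_2) = 3.24, V(L_3) = 2.89
By independence, V(W) = (1)²V(L_1) + (1)²V(L_2) + (1)²V(L_3)
= (1)²·36 + (1)²·3.24 + (1)²·2.89 = 42.13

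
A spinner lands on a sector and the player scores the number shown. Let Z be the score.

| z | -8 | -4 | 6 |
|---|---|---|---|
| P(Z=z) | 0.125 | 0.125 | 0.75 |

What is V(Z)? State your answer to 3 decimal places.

E[Z] = (-8)(0.125) + (-4)(0.125) + (6)(0.75) = 3
E[Z²] = (-8)²(0.125) + (-4)²(0.125) + (6)²(0.75) = 37
V(Z) = E[Z²] − (E[Z])² = 37 − (3)² = 28

28.000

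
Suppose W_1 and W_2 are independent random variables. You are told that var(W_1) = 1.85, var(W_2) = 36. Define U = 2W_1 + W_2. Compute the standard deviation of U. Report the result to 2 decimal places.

By independence, var(U) = (2)²var(W_1) + (1)²var(W_2)
= (2)²·1.85 + (1)²·36 = 43.4
SD(U) = √43.4 ≈ 6.59

6.59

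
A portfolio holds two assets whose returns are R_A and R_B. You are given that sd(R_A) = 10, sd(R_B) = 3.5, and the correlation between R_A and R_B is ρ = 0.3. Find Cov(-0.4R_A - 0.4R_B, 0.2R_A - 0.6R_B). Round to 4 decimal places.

-3.3800

V(R_A) = (10)² = 100;  V(R_B) = (3.5)² = 12.25
Cov(R_A,R_B) = ρ·sd(R_A)·sd(R_B) = 0.3·10·3.5 = 10.5
Cov(-0.4R_A - 0.4R_B, 0.2R_A - 0.6R_B) = (-0.4)(0.2)V(R_A) + (-0.4)(-0.6)V(R_B) + [(-0.4)(-0.6) + (-0.4)(0.2)]Cov(R_A,R_B)
= -0.08·100 + 0.24·12.25 + 0.16·10.5 = -3.38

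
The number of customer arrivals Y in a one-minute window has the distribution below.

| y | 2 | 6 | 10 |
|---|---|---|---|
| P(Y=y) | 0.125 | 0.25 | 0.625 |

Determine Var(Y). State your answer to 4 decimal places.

8.0000

E[Y] = (2)(0.125) + (6)(0.25) + (10)(0.625) = 8
E[Y²] = (2)²(0.125) + (6)²(0.25) + (10)²(0.625) = 72
Var(Y) = E[Y²] − (E[Y])² = 72 − (8)² = 8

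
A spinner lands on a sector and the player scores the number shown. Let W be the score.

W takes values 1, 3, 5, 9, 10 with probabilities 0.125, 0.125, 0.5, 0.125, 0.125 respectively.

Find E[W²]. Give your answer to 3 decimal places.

36.375

E[W²] = (1)²(0.125) + (3)²(0.125) + (5)²(0.5) + (9)²(0.125) + (10)²(0.125) = 36.375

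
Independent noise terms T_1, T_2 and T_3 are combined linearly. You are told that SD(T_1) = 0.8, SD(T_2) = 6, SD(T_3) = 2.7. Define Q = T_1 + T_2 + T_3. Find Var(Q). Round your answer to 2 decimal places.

Var(T_1) = 0.64, Var(T_2) = 36, Var(T_3) = 7.29
By independence, Var(Q) = (1)²Var(T_1) + (1)²Var(T_2) + (1)²Var(T_3)
= (1)²·0.64 + (1)²·36 + (1)²·7.29 = 43.93

43.93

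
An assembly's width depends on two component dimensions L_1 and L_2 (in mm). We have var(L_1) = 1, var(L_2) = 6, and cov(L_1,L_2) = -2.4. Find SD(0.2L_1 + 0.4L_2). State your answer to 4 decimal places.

0.7849

var(0.2L_1 + 0.4L_2) = (0.2)²·var(L_1) + (0.4)²·var(L_2) + 2·(0.2)·(0.4)·cov(L_1,L_2)
= 0.04·1 + 0.16·6 + 0.16·-2.4 = 0.616
SD(0.2L_1 + 0.4L_2) = √0.616 ≈ 0.7849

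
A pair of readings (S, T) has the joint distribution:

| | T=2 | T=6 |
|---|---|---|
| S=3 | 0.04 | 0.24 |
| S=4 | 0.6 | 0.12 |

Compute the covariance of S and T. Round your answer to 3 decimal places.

E[S] = 3.72,  E[T] = 3.44
E[ST] = 12.24
Cov(S,T) = E[ST] − E[S]E[T] = 12.24 − (3.72)(3.44) = -0.5568

-0.557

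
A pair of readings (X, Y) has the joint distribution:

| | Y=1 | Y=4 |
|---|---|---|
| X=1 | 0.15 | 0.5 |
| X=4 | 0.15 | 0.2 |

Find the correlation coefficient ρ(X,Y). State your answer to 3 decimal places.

-0.206

E[X] = 2.05,  E[Y] = 3.1
E[XY] = 5.95
cov(X,Y) = E[XY] − E[X]E[Y] = 5.95 − (2.05)(3.1) = -0.405
V(X) = 2.0475,  V(Y) = 1.89
ρ = -0.405 / √(2.0475·1.89) ≈ -0.206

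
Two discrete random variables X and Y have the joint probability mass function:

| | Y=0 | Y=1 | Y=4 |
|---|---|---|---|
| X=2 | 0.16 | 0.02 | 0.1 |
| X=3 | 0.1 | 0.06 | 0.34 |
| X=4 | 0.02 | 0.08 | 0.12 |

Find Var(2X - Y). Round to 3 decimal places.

E[X] = 2.94,  E[Y] = 2.4,  E[XY] = 7.34
Var(X) = 9.14 − (2.94)² = 0.4964;  Var(Y) = 9.12 − (2.4)² = 3.36
Cov(X,Y) = 7.34 − (2.94)(2.4) = 0.284
Var(2X - Y) = (2)²·0.4964 + (-1)²·3.36 + 2·(2)·(-1)·0.284 = 4.2096

4.210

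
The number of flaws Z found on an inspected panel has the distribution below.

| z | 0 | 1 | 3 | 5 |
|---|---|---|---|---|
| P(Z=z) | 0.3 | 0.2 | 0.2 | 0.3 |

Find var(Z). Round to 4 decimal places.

E[Z] = (0)(0.3) + (1)(0.2) + (3)(0.2) + (5)(0.3) = 2.3
E[Z²] = (0)²(0.3) + (1)²(0.2) + (3)²(0.2) + (5)²(0.3) = 9.5
var(Z) = E[Z²] − (E[Z])² = 9.5 − (2.3)² = 4.21

4.2100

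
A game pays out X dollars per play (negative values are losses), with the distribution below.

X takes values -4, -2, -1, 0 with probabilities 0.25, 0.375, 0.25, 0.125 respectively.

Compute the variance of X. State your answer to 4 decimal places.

E[X] = (-4)(0.25) + (-2)(0.375) + (-1)(0.25) + (0)(0.125) = -2
E[X²] = (-4)²(0.25) + (-2)²(0.375) + (-1)²(0.25) + (0)²(0.125) = 5.75
Var(X) = E[X²] − (E[X])² = 5.75 − (-2)² = 1.75

1.7500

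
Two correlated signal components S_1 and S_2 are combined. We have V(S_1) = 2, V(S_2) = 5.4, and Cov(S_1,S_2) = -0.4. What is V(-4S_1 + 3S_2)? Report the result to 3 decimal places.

90.200

V(-4S_1 + 3S_2) = (-4)²·V(S_1) + (3)²·V(S_2) + 2·(-4)·(3)·Cov(S_1,S_2)
= 16·2 + 9·5.4 + -24·-0.4 = 90.2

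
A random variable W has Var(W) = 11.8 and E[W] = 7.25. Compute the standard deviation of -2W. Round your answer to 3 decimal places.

Var(-2W) = (-2)²·11.8 = 47.2
sd(-2W) = √47.2 ≈ 6.870

6.870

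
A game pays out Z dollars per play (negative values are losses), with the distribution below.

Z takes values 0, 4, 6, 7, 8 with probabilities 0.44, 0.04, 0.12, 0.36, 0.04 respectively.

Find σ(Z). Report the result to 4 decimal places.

3.3648

E[Z] = (0)(0.44) + (4)(0.04) + (6)(0.12) + (7)(0.36) + (8)(0.04) = 3.72
E[Z²] = (0)²(0.44) + (4)²(0.04) + (6)²(0.12) + (7)²(0.36) + (8)²(0.04) = 25.16
var(Z) = E[Z²] − (E[Z])² = 25.16 − (3.72)² = 11.3216
σ(Z) = √11.3216 ≈ 3.3648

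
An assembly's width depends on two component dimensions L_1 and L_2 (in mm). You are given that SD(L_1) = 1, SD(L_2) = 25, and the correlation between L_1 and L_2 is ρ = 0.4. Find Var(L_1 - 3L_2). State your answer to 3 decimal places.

Var(L_1) = (1)² = 1;  Var(L_2) = (25)² = 625
cov(L_1,L_2) = ρ·SD(L_1)·SD(L_2) = 0.4·1·25 = 10
Var(L_1 - 3L_2) = (1)²·Var(L_1) + (-3)²·Var(L_2) + 2·(1)·(-3)·cov(L_1,L_2)
= 1·1 + 9·625 + -6·10 = 5566

5566.000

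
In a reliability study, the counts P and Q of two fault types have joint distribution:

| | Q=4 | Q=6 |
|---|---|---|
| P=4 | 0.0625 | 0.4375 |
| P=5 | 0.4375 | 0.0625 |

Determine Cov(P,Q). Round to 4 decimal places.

-0.3750

E[P] = 4.5,  E[Q] = 5
E[PQ] = 22.125
Cov(P,Q) = E[PQ] − E[P]E[Q] = 22.125 − (4.5)(5) = -0.375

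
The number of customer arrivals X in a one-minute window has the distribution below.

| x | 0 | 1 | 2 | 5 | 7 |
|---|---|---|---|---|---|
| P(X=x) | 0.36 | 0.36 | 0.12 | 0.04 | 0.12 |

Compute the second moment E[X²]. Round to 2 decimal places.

E[X²] = (0)²(0.36) + (1)²(0.36) + (2)²(0.12) + (5)²(0.04) + (7)²(0.12) = 7.72

7.72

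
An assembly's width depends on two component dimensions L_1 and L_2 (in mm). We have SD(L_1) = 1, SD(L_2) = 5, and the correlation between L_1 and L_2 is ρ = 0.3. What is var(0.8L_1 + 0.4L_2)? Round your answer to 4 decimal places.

var(L_1) = (1)² = 1;  var(L_2) = (5)² = 25
Cov(L_1,L_2) = ρ·SD(L_1)·SD(L_2) = 0.3·1·5 = 1.5
var(0.8L_1 + 0.4L_2) = (0.8)²·var(L_1) + (0.4)²·var(L_2) + 2·(0.8)·(0.4)·Cov(L_1,L_2)
= 0.64·1 + 0.16·25 + 0.64·1.5 = 5.6

5.6000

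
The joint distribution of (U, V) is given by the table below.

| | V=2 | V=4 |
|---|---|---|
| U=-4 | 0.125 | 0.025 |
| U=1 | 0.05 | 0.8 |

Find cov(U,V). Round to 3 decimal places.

E[U] = 0.25,  E[V] = 3.65
E[UV] = 1.9
cov(U,V) = E[UV] − E[U]E[V] = 1.9 − (0.25)(3.65) = 0.9875

0.988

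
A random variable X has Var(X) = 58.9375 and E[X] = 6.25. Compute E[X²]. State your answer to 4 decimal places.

98.0000

E[X²] = Var(X) + (E[X])² = 58.9375 + (6.25)² = 98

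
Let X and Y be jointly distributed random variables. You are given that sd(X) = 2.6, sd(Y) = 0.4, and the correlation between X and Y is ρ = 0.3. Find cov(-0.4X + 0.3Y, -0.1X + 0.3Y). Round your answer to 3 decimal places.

0.238

Var(X) = (2.6)² = 6.76;  Var(Y) = (0.4)² = 0.16
cov(X,Y) = ρ·sd(X)·sd(Y) = 0.3·2.6·0.4 = 0.312
cov(-0.4X + 0.3Y, -0.1X + 0.3Y) = (-0.4)(-0.1)Var(X) + (0.3)(0.3)Var(Y) + [(-0.4)(0.3) + (0.3)(-0.1)]cov(X,Y)
= 0.04·6.76 + 0.09·0.16 + -0.15·0.312 = 0.238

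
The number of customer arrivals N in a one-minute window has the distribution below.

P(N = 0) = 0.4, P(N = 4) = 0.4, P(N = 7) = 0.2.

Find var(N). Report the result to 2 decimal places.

7.20

E[N] = (0)(0.4) + (4)(0.4) + (7)(0.2) = 3
E[N²] = (0)²(0.4) + (4)²(0.4) + (7)²(0.2) = 16.2
var(N) = E[N²] − (E[N])² = 16.2 − (3)² = 7.2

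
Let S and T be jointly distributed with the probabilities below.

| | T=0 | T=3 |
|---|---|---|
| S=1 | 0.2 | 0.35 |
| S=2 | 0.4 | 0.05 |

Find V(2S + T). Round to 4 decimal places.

E[S] = 1.45,  E[T] = 1.2,  E[ST] = 1.35
V(S) = 2.35 − (1.45)² = 0.2475;  V(T) = 3.6 − (1.2)² = 2.16
Cov(S,T) = 1.35 − (1.45)(1.2) = -0.39
V(2S + T) = (2)²·0.2475 + (1)²·2.16 + 2·(2)·(1)·-0.39 = 1.59

1.5900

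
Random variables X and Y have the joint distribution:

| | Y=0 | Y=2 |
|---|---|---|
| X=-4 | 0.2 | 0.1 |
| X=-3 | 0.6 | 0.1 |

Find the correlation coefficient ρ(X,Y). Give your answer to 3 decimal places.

E[X] = -3.3,  E[Y] = 0.4
E[XY] = -1.4
cov(X,Y) = E[XY] − E[X]E[Y] = -1.4 − (-3.3)(0.4) = -0.08
V(X) = 0.21,  V(Y) = 0.64
ρ = -0.08 / √(0.21·0.64) ≈ -0.218

-0.218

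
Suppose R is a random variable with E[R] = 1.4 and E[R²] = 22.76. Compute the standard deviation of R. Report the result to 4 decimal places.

V(R) = 22.76 − (1.4)² = 20.8
SD(R) = √20.8 ≈ 4.5607

4.5607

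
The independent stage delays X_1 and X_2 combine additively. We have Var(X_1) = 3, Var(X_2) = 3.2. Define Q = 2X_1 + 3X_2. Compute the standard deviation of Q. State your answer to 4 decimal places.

6.3875

By independence, Var(Q) = (2)²Var(X_1) + (3)²Var(X_2)
= (2)²·3 + (3)²·3.2 = 40.8
σ(Q) = √40.8 ≈ 6.3875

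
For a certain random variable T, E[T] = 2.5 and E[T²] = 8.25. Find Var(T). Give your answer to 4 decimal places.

2.0000

Var(T) = 8.25 − (2.5)² = 2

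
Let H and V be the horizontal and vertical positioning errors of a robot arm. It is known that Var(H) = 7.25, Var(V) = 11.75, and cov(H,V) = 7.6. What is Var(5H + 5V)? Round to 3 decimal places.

855.000

Var(5H + 5V) = (5)²·Var(H) + (5)²·Var(V) + 2·(5)·(5)·cov(H,V)
= 25·7.25 + 25·11.75 + 50·7.6 = 855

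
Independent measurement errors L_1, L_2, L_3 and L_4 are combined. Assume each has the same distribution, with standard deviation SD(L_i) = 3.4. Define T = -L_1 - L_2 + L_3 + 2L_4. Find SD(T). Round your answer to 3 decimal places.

8.996

var(L_i) = (3.4)² = 11.56
By independence, var(T) = (-1)²var(L_1) + (-1)²var(L_2) + (1)²var(L_3) + (2)²var(L_4)
= (-1)²·11.56 + (-1)²·11.56 + (1)²·11.56 + (2)²·11.56 = 80.92
SD(T) = √80.92 ≈ 8.996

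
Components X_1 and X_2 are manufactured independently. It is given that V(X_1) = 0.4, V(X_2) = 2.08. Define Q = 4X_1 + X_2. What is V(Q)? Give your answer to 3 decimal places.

By independence, V(Q) = (4)²V(X_1) + (1)²V(X_2)
= (4)²·0.4 + (1)²·2.08 = 8.48

8.480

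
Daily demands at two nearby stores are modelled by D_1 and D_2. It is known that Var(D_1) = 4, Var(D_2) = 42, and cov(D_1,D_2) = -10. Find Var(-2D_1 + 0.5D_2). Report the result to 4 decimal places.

Var(-2D_1 + 0.5D_2) = (-2)²·Var(D_1) + (0.5)²·Var(D_2) + 2·(-2)·(0.5)·cov(D_1,D_2)
= 4·4 + 0.25·42 + -2·-10 = 46.5

46.5000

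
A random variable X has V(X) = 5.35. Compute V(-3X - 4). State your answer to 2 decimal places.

V(-3X - 4) = (-3)²·V(X) = 9·5.35 = 48.15

48.15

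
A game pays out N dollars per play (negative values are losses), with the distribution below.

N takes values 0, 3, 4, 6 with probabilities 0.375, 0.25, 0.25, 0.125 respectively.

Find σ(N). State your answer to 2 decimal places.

2.12

E[N] = (0)(0.375) + (3)(0.25) + (4)(0.25) + (6)(0.125) = 2.5
E[N²] = (0)²(0.375) + (3)²(0.25) + (4)²(0.25) + (6)²(0.125) = 10.75
var(N) = E[N²] − (E[N])² = 10.75 − (2.5)² = 4.5
σ(N) = √4.5 ≈ 2.12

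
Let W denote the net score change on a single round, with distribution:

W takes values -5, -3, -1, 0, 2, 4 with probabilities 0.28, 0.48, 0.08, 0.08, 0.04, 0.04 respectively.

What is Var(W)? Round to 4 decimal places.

E[W] = (-5)(0.28) + (-3)(0.48) + (-1)(0.08) + (0)(0.08) + (2)(0.04) + (4)(0.04) = -2.68
E[W²] = (-5)²(0.28) + (-3)²(0.48) + (-1)²(0.08) + (0)²(0.08) + (2)²(0.04) + (4)²(0.04) = 12.2
Var(W) = E[W²] − (E[W])² = 12.2 − (-2.68)² = 5.0176

5.0176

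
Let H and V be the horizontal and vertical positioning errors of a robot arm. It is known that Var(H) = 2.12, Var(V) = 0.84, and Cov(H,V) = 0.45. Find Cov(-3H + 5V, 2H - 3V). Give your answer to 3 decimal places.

Cov(-3H + 5V, 2H - 3V) = (-3)(2)Var(H) + (5)(-3)Var(V) + [(-3)(-3) + (5)(2)]Cov(H,V)
= -6·2.12 + -15·0.84 + 19·0.45 = -16.77

-16.770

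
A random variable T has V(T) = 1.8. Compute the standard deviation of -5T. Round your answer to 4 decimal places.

V(-5T) = (-5)²·1.8 = 45
SD(-5T) = √45 ≈ 6.7082

6.7082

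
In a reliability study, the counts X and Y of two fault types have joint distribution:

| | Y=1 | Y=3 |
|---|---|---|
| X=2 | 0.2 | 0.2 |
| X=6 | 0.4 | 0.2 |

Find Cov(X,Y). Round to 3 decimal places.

E[X] = 4.4,  E[Y] = 1.8
E[XY] = 7.6
Cov(X,Y) = E[XY] − E[X]E[Y] = 7.6 − (4.4)(1.8) = -0.32

-0.320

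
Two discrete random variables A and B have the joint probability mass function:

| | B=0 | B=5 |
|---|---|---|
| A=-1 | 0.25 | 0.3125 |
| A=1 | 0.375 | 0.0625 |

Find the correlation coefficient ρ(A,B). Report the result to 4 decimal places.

E[A] = -0.125,  E[B] = 1.875
E[AB] = -1.25
Cov(A,B) = E[AB] − E[A]E[B] = -1.25 − (-0.125)(1.875) = -1.015625
V(A) = 0.984375,  V(B) = 5.859375
ρ = -1.015625 / √(0.984375·5.859375) ≈ -0.4229

-0.4229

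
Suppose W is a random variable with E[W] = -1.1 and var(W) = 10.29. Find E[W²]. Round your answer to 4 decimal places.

11.5000

E[W²] = var(W) + (E[W])² = 10.29 + (-1.1)² = 11.5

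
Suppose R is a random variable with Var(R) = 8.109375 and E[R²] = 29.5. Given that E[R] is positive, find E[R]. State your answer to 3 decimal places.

(E[R])² = E[R²] − Var(R) = 29.5 − 8.109375 = 21.390625
E[R] = √21.390625 = 4.625

4.625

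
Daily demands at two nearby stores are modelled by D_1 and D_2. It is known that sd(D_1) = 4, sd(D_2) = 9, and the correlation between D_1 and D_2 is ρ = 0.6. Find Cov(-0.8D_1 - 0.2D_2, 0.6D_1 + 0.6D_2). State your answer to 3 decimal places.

-30.360

Var(D_1) = (4)² = 16;  Var(D_2) = (9)² = 81
Cov(D_1,D_2) = ρ·sd(D_1)·sd(D_2) = 0.6·4·9 = 21.6
Cov(-0.8D_1 - 0.2D_2, 0.6D_1 + 0.6D_2) = (-0.8)(0.6)Var(D_1) + (-0.2)(0.6)Var(D_2) + [(-0.8)(0.6) + (-0.2)(0.6)]Cov(D_1,D_2)
= -0.48·16 + -0.12·81 + -0.6·21.6 = -30.36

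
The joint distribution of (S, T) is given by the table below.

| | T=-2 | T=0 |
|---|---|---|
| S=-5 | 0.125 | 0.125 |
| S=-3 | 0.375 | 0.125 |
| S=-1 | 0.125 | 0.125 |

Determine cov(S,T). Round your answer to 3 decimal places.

E[S] = -3,  E[T] = -1.25
E[ST] = 3.75
cov(S,T) = E[ST] − E[S]E[T] = 3.75 − (-3)(-1.25) = 0

0.000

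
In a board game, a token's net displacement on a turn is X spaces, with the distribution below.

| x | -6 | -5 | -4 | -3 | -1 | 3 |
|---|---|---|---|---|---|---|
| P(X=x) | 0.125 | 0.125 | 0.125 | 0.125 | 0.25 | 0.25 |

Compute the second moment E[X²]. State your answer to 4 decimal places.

E[X²] = (-6)²(0.125) + (-5)²(0.125) + (-4)²(0.125) + (-3)²(0.125) + (-1)²(0.25) + (3)²(0.25) = 13.25

13.2500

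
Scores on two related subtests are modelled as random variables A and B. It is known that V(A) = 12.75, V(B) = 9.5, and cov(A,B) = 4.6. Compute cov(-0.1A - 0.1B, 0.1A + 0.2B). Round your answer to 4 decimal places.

cov(-0.1A - 0.1B, 0.1A + 0.2B) = (-0.1)(0.1)V(A) + (-0.1)(0.2)V(B) + [(-0.1)(0.2) + (-0.1)(0.1)]cov(A,B)
= -0.01·12.75 + -0.02·9.5 + -0.03·4.6 = -0.4555

-0.4555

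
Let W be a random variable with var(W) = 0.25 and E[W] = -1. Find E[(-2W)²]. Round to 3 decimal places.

E[-2W] = -2·-1 = 2
var(-2W) = (-2)²·0.25 = 1
E[(-2W)²] = var((-2W)) + (E[(-2W)])² = 1 + (2)² = 5

5.000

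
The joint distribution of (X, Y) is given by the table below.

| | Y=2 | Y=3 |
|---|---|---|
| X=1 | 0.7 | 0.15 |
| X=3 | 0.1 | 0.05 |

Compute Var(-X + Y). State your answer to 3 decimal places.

E[X] = 1.3,  E[Y] = 2.2,  E[XY] = 2.9
Var(X) = 2.2 − (1.3)² = 0.51;  Var(Y) = 5 − (2.2)² = 0.16
Cov(X,Y) = 2.9 − (1.3)(2.2) = 0.04
Var(-X + Y) = (-1)²·0.51 + (1)²·0.16 + 2·(-1)·(1)·0.04 = 0.59

0.590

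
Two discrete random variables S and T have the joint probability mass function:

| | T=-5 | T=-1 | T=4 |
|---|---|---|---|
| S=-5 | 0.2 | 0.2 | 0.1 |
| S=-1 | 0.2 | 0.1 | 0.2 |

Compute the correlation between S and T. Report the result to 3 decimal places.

0.134

E[S] = -3,  E[T] = -1.1
E[ST] = 4.3
Cov(S,T) = E[ST] − E[S]E[T] = 4.3 − (-3)(-1.1) = 1
V(S) = 4,  V(T) = 13.89
ρ = 1 / √(4·13.89) ≈ 0.134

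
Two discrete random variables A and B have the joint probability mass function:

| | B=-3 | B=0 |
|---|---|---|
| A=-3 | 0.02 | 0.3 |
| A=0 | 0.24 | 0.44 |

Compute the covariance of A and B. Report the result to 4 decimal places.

-0.5688

E[A] = -0.96,  E[B] = -0.78
E[AB] = 0.18
Cov(A,B) = E[AB] − E[A]E[B] = 0.18 − (-0.96)(-0.78) = -0.5688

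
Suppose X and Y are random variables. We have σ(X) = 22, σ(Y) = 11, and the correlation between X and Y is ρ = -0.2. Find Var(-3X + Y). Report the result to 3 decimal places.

Var(X) = (22)² = 484;  Var(Y) = (11)² = 121
Cov(X,Y) = ρ·σ(X)·σ(Y) = -0.2·22·11 = -48.4
Var(-3X + Y) = (-3)²·Var(X) + (1)²·Var(Y) + 2·(-3)·(1)·Cov(X,Y)
= 9·484 + 1·121 + -6·-48.4 = 4767.4

4767.400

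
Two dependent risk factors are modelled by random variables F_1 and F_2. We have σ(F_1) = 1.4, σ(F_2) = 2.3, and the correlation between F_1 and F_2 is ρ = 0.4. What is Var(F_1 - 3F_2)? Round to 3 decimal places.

41.842

Var(F_1) = (1.4)² = 1.96;  Var(F_2) = (2.3)² = 5.29
cov(F_1,F_2) = ρ·σ(F_1)·σ(F_2) = 0.4·1.4·2.3 = 1.288
Var(F_1 - 3F_2) = (1)²·Var(F_1) + (-3)²·Var(F_2) + 2·(1)·(-3)·cov(F_1,F_2)
= 1·1.96 + 9·5.29 + -6·1.288 = 41.842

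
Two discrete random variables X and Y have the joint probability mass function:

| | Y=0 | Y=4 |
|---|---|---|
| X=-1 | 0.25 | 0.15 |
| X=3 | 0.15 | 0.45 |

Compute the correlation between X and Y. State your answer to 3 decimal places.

E[X] = 1.4,  E[Y] = 2.4
E[XY] = 4.8
cov(X,Y) = E[XY] − E[X]E[Y] = 4.8 − (1.4)(2.4) = 1.44
var(X) = 3.84,  var(Y) = 3.84
ρ = 1.44 / √(3.84·3.84) ≈ 0.375

0.375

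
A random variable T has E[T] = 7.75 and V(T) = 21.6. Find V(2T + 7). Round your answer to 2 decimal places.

86.40

V(2T + 7) = (2)²·V(T) = 4·21.6 = 86.4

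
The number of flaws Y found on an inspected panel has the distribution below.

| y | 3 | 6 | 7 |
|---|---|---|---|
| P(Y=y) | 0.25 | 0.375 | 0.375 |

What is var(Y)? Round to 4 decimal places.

2.4844

E[Y] = (3)(0.25) + (6)(0.375) + (7)(0.375) = 5.625
E[Y²] = (3)²(0.25) + (6)²(0.375) + (7)²(0.375) = 34.125
var(Y) = E[Y²] − (E[Y])² = 34.125 − (5.625)² = 2.484375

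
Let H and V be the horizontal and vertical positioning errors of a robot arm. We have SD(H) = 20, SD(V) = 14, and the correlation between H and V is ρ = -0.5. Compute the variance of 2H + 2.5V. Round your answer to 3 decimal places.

var(H) = (20)² = 400;  var(V) = (14)² = 196
Cov(H,V) = ρ·SD(H)·SD(V) = -0.5·20·14 = -140
var(2H + 2.5V) = (2)²·var(H) + (2.5)²·var(V) + 2·(2)·(2.5)·Cov(H,V)
= 4·400 + 6.25·196 + 10·-140 = 1425

1425.000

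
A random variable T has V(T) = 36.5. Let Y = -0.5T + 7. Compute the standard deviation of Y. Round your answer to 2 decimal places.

V(-0.5T + 7) = (-0.5)²·36.5 = 9.125
sd(Y) = √9.125 ≈ 3.02

3.02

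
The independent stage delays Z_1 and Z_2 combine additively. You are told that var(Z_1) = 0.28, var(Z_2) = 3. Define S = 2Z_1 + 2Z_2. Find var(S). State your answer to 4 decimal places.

13.1200

By independence, var(S) = (2)²var(Z_1) + (2)²var(Z_2)
= (2)²·0.28 + (2)²·3 = 13.12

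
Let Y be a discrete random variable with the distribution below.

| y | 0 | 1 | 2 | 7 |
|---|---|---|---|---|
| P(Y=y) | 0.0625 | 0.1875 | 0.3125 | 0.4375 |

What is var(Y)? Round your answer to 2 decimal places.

E[Y] = (0)(0.0625) + (1)(0.1875) + (2)(0.3125) + (7)(0.4375) = 3.875
E[Y²] = (0)²(0.0625) + (1)²(0.1875) + (2)²(0.3125) + (7)²(0.4375) = 22.875
var(Y) = E[Y²] − (E[Y])² = 22.875 − (3.875)² = 7.859375

7.86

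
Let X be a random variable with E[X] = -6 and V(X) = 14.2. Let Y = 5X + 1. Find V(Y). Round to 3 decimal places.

355.000

V(5X + 1) = (5)²·V(X) = 25·14.2 = 355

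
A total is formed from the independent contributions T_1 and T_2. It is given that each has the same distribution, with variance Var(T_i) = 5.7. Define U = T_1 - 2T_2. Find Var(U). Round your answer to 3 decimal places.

28.500

By independence, Var(U) = (1)²Var(T_1) + (-2)²Var(T_2)
= (1)²·5.7 + (-2)²·5.7 = 28.5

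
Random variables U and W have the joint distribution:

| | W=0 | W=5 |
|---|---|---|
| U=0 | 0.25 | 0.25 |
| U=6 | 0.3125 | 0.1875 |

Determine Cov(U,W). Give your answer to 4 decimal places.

E[U] = 3,  E[W] = 2.1875
E[UW] = 5.625
Cov(U,W) = E[UW] − E[U]E[W] = 5.625 − (3)(2.1875) = -0.9375

-0.9375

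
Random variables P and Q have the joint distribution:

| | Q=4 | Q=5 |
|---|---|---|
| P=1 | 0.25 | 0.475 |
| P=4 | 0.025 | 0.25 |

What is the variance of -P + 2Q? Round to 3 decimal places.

E[P] = 1.825,  E[Q] = 4.725,  E[PQ] = 8.775
Var(P) = 5.125 − (1.825)² = 1.794375;  Var(Q) = 22.525 − (4.725)² = 0.199375
Cov(P,Q) = 8.775 − (1.825)(4.725) = 0.151875
Var(-P + 2Q) = (-1)²·1.794375 + (2)²·0.199375 + 2·(-1)·(2)·0.151875 = 1.984375

1.984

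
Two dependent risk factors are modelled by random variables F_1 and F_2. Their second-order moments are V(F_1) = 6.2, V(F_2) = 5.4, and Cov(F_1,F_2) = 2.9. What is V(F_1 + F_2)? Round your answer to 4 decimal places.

17.4000

V(F_1 + F_2) = (1)²·V(F_1) + (1)²·V(F_2) + 2·(1)·(1)·Cov(F_1,F_2)
= 1·6.2 + 1·5.4 + 2·2.9 = 17.4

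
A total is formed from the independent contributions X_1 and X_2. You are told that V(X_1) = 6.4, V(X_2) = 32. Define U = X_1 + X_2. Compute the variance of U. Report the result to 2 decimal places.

38.40

By independence, V(U) = (1)²V(X_1) + (1)²V(X_2)
= (1)²·6.4 + (1)²·32 = 38.4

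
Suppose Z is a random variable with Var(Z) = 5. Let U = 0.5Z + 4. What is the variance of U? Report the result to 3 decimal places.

1.250

Var(0.5Z + 4) = (0.5)²·Var(Z) = 0.25·5 = 1.25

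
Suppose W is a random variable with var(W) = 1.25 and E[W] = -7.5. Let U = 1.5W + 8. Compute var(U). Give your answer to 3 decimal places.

2.813

var(1.5W + 8) = (1.5)²·var(W) = 2.25·1.25 = 2.8125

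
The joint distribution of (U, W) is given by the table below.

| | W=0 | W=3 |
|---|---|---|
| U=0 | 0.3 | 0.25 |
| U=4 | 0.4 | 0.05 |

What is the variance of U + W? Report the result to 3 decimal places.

3.810

E[U] = 1.8,  E[W] = 0.9,  E[UW] = 0.6
var(U) = 7.2 − (1.8)² = 3.96;  var(W) = 2.7 − (0.9)² = 1.89
Cov(U,W) = 0.6 − (1.8)(0.9) = -1.02
var(U + W) = (1)²·3.96 + (1)²·1.89 + 2·(1)·(1)·-1.02 = 3.81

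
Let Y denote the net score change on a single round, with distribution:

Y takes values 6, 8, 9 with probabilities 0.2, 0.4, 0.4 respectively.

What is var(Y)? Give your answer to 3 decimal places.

E[Y] = (6)(0.2) + (8)(0.4) + (9)(0.4) = 8
E[Y²] = (6)²(0.2) + (8)²(0.4) + (9)²(0.4) = 65.2
var(Y) = E[Y²] − (E[Y])² = 65.2 − (8)² = 1.2

1.200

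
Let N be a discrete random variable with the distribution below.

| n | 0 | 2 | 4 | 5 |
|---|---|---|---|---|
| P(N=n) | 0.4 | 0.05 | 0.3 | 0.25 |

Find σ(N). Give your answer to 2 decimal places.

2.18

E[N] = (0)(0.4) + (2)(0.05) + (4)(0.3) + (5)(0.25) = 2.55
E[N²] = (0)²(0.4) + (2)²(0.05) + (4)²(0.3) + (5)²(0.25) = 11.25
V(N) = E[N²] − (E[N])² = 11.25 − (2.55)² = 4.7475
σ(N) = √4.7475 ≈ 2.18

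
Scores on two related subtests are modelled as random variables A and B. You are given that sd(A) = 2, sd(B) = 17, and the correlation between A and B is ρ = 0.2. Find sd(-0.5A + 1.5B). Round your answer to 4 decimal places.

Var(A) = (2)² = 4;  Var(B) = (17)² = 289
Cov(A,B) = ρ·sd(A)·sd(B) = 0.2·2·17 = 6.8
Var(-0.5A + 1.5B) = (-0.5)²·Var(A) + (1.5)²·Var(B) + 2·(-0.5)·(1.5)·Cov(A,B)
= 0.25·4 + 2.25·289 + -1.5·6.8 = 641.05
sd(-0.5A + 1.5B) = √641.05 ≈ 25.3190

25.3190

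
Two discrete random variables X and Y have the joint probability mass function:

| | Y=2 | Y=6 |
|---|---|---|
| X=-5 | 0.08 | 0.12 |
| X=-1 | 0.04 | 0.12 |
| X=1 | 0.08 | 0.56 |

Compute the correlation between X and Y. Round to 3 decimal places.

E[X] = -0.52,  E[Y] = 5.2
E[XY] = -1.68
cov(X,Y) = E[XY] − E[X]E[Y] = -1.68 − (-0.52)(5.2) = 1.024
Var(X) = 5.5296,  Var(Y) = 2.56
ρ = 1.024 / √(5.5296·2.56) ≈ 0.272

0.272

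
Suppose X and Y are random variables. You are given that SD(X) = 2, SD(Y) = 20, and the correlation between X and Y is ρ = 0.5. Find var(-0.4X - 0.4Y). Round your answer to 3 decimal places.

71.040

var(X) = (2)² = 4;  var(Y) = (20)² = 400
Cov(X,Y) = ρ·SD(X)·SD(Y) = 0.5·2·20 = 20
var(-0.4X - 0.4Y) = (-0.4)²·var(X) + (-0.4)²·var(Y) + 2·(-0.4)·(-0.4)·Cov(X,Y)
= 0.16·4 + 0.16·400 + 0.32·20 = 71.04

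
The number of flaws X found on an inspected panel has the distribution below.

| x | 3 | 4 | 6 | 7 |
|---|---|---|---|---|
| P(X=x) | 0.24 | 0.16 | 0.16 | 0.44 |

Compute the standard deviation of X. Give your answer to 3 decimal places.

1.697

E[X] = (3)(0.24) + (4)(0.16) + (6)(0.16) + (7)(0.44) = 5.4
E[X²] = (3)²(0.24) + (4)²(0.16) + (6)²(0.16) + (7)²(0.44) = 32.04
var(X) = E[X²] − (E[X])² = 32.04 − (5.4)² = 2.88
σ(X) = √2.88 ≈ 1.697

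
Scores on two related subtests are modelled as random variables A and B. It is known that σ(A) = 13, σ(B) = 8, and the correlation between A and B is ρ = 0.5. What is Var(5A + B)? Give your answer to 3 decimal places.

Var(A) = (13)² = 169;  Var(B) = (8)² = 64
cov(A,B) = ρ·σ(A)·σ(B) = 0.5·13·8 = 52
Var(5A + B) = (5)²·Var(A) + (1)²·Var(B) + 2·(5)·(1)·cov(A,B)
= 25·169 + 1·64 + 10·52 = 4809

4809.000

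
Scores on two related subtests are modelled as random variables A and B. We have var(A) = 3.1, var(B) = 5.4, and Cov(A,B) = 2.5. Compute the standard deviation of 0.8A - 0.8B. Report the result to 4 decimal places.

var(0.8A - 0.8B) = (0.8)²·var(A) + (-0.8)²·var(B) + 2·(0.8)·(-0.8)·Cov(A,B)
= 0.64·3.1 + 0.64·5.4 + -1.28·2.5 = 2.24
sd(0.8A - 0.8B) = √2.24 ≈ 1.4967

1.4967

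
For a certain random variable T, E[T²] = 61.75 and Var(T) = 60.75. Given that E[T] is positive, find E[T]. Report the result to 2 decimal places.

(E[T])² = E[T²] − Var(T) = 61.75 − 60.75 = 1
E[T] = √1 = 1

1.00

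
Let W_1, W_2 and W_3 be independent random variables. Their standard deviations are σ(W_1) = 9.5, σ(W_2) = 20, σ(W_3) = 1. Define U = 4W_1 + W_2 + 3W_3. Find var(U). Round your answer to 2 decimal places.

var(W_1) = 90.25, var(W_2) = 400, var(W_3) = 1
By independence, var(U) = (4)²var(W_1) + (1)²var(W_2) + (3)²var(W_3)
= (4)²·90.25 + (1)²·400 + (3)²·1 = 1853

1853.00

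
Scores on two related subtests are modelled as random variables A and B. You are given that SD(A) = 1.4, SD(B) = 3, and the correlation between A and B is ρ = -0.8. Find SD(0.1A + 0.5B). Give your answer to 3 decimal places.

V(A) = (1.4)² = 1.96;  V(B) = (3)² = 9
Cov(A,B) = ρ·SD(A)·SD(B) = -0.8·1.4·3 = -3.36
V(0.1A + 0.5B) = (0.1)²·V(A) + (0.5)²·V(B) + 2·(0.1)·(0.5)·Cov(A,B)
= 0.01·1.96 + 0.25·9 + 0.1·-3.36 = 1.9336
SD(0.1A + 0.5B) = √1.9336 ≈ 1.391

1.391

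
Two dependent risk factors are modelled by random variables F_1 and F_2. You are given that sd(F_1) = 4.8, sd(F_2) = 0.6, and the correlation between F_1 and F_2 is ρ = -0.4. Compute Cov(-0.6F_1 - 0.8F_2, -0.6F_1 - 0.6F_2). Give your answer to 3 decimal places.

var(F_1) = (4.8)² = 23.04;  var(F_2) = (0.6)² = 0.36
Cov(F_1,F_2) = ρ·sd(F_1)·sd(F_2) = -0.4·4.8·0.6 = -1.152
Cov(-0.6F_1 - 0.8F_2, -0.6F_1 - 0.6F_2) = (-0.6)(-0.6)var(F_1) + (-0.8)(-0.6)var(F_2) + [(-0.6)(-0.6) + (-0.8)(-0.6)]Cov(F_1,F_2)
= 0.36·23.04 + 0.48·0.36 + 0.84·-1.152 = 7.49952

7.500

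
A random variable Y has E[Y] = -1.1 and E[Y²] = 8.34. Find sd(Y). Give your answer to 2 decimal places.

2.67

Var(Y) = 8.34 − (-1.1)² = 7.13
sd(Y) = √7.13 ≈ 2.67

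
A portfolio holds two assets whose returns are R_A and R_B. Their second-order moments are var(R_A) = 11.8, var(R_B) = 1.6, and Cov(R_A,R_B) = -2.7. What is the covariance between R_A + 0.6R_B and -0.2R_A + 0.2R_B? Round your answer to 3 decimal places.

Cov(R_A + 0.6R_B, -0.2R_A + 0.2R_B) = (1)(-0.2)var(R_A) + (0.6)(0.2)var(R_B) + [(1)(0.2) + (0.6)(-0.2)]Cov(R_A,R_B)
= -0.2·11.8 + 0.12·1.6 + 0.08·-2.7 = -2.384

-2.384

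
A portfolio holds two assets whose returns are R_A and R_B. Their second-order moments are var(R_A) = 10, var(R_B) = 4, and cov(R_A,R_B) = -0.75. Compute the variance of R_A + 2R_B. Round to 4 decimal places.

var(R_A + 2R_B) = (1)²·var(R_A) + (2)²·var(R_B) + 2·(1)·(2)·cov(R_A,R_B)
= 1·10 + 4·4 + 4·-0.75 = 23

23.0000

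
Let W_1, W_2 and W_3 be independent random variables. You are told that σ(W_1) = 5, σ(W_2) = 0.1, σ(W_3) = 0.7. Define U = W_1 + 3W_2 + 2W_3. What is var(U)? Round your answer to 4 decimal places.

27.0500

var(W_1) = 25, var(W_2) = 0.01, var(W_3) = 0.49
By independence, var(U) = (1)²var(W_1) + (3)²var(W_2) + (2)²var(W_3)
= (1)²·25 + (3)²·0.01 + (2)²·0.49 = 27.05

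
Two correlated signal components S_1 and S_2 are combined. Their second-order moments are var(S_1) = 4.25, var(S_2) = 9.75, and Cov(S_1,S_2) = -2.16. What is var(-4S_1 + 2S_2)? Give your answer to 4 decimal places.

var(-4S_1 + 2S_2) = (-4)²·var(S_1) + (2)²·var(S_2) + 2·(-4)·(2)·Cov(S_1,S_2)
= 16·4.25 + 4·9.75 + -16·-2.16 = 141.56

141.5600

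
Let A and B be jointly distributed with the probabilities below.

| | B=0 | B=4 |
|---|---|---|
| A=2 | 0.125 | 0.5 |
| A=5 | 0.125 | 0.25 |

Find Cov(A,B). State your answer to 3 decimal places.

-0.375

E[A] = 3.125,  E[B] = 3
E[AB] = 9
Cov(A,B) = E[AB] − E[A]E[B] = 9 − (3.125)(3) = -0.375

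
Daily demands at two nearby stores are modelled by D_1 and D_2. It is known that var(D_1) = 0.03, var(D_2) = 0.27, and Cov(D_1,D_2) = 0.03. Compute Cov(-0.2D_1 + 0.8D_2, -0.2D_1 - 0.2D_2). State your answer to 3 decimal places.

Cov(-0.2D_1 + 0.8D_2, -0.2D_1 - 0.2D_2) = (-0.2)(-0.2)var(D_1) + (0.8)(-0.2)var(D_2) + [(-0.2)(-0.2) + (0.8)(-0.2)]Cov(D_1,D_2)
= 0.04·0.03 + -0.16·0.27 + -0.12·0.03 = -0.0456

-0.046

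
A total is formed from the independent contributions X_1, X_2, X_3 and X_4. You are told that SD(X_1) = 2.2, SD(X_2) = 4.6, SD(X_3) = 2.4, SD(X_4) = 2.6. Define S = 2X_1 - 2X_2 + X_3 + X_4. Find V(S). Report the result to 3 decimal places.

116.520

V(X_1) = 4.84, V(X_2) = 21.16, V(X_3) = 5.76, V(X_4) = 6.76
By independence, V(S) = (2)²V(X_1) + (-2)²V(X_2) + (1)²V(X_3) + (1)²V(X_4)
= (2)²·4.84 + (-2)²·21.16 + (1)²·5.76 + (1)²·6.76 = 116.52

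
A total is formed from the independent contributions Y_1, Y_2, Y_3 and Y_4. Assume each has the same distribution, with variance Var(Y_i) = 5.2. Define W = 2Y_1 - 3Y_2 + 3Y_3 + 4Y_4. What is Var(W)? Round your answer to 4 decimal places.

197.6000

By independence, Var(W) = (2)²Var(Y_1) + (-3)²Var(Y_2) + (3)²Var(Y_3) + (4)²Var(Y_4)
= (2)²·5.2 + (-3)²·5.2 + (3)²·5.2 + (4)²·5.2 = 197.6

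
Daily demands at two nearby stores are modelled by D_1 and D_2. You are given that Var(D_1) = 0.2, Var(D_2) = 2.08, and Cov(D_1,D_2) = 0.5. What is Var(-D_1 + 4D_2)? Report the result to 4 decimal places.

Var(-D_1 + 4D_2) = (-1)²·Var(D_1) + (4)²·Var(D_2) + 2·(-1)·(4)·Cov(D_1,D_2)
= 1·0.2 + 16·2.08 + -8·0.5 = 29.48

29.4800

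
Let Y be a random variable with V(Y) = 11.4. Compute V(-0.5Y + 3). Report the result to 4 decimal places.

2.8500

V(-0.5Y + 3) = (-0.5)²·V(Y) = 0.25·11.4 = 2.85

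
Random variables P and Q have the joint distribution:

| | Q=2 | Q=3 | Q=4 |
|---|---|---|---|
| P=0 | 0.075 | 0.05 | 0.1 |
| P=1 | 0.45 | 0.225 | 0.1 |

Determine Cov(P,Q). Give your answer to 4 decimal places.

E[P] = 0.775,  E[Q] = 2.675
E[PQ] = 1.975
Cov(P,Q) = E[PQ] − E[P]E[Q] = 1.975 − (0.775)(2.675) = -0.098125

-0.0981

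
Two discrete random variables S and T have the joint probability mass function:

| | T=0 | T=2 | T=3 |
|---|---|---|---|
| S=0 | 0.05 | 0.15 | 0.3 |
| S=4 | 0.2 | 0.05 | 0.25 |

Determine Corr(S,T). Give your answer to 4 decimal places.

-0.2814

E[S] = 2,  E[T] = 2.05
E[ST] = 3.4
Cov(S,T) = E[ST] − E[S]E[T] = 3.4 − (2)(2.05) = -0.7
Var(S) = 4,  Var(T) = 1.5475
ρ = -0.7 / √(4·1.5475) ≈ -0.2814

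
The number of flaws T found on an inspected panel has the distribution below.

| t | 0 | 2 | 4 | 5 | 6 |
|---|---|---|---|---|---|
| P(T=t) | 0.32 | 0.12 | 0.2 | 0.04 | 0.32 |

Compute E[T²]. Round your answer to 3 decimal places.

E[T²] = (0)²(0.32) + (2)²(0.12) + (4)²(0.2) + (5)²(0.04) + (6)²(0.32) = 16.2

16.200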